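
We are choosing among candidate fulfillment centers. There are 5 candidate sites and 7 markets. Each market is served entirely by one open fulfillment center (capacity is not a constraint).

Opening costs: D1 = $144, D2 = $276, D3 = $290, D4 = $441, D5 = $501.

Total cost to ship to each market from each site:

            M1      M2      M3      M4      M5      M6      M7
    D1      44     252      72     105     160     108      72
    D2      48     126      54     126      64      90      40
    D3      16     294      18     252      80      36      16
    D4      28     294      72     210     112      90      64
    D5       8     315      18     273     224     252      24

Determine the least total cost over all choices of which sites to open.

Minimum total cost: 824

For any fixed open set, each market goes to its cheapest open site; total = fixed + service.
{D2}: M1→D2 48, M2→D2 126, M3→D2 54, M4→D2 126, M5→D2 64, M6→D2 90, M7→D2 40. Service 548; fixed 276; total 824.
{D1, D2}: service 523 + fixed 420 = 943
{D1}: service 813 + fixed 144 = 957
{D1, D2, D3, D4, D5}: service 373 + fixed 1652 = 2025
No other subset beats 824.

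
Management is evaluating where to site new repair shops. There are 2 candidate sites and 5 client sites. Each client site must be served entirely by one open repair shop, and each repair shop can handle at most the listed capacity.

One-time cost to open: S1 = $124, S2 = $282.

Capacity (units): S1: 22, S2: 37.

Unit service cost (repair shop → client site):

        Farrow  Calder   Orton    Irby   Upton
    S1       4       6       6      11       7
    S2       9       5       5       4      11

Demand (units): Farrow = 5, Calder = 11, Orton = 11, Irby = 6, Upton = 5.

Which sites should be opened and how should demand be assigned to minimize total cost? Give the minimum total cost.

Open {S1, S2}: Farrow→S1 4·5=20, Calder→S2 5·11=55, Orton→S2 5·11=55, Irby→S2 4·6=24, Upton→S1 7·5=35.
Loads: S1 carries 10/22, S2 carries 28/37. Service 189; fixed 406; total 595.
Next best feasible plan costs 606.

Minimum total cost: 595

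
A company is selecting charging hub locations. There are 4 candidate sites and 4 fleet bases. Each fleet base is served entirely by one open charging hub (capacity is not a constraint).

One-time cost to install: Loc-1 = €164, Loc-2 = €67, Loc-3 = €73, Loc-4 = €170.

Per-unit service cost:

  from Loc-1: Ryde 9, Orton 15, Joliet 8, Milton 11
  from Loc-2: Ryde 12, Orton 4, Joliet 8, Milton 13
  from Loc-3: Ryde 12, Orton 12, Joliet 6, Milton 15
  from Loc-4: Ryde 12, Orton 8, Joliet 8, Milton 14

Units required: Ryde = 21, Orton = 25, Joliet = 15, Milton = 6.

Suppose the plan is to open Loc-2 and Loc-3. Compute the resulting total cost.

Total cost: 660

Each fleet base is assigned to its cheapest site among the open ones.
{Loc-2, Loc-3}: Ryde→Loc-2 12·21=252, Orton→Loc-2 4·25=100, Joliet→Loc-3 6·15=90, Milton→Loc-2 13·6=78. Service 520; fixed 140; total 660.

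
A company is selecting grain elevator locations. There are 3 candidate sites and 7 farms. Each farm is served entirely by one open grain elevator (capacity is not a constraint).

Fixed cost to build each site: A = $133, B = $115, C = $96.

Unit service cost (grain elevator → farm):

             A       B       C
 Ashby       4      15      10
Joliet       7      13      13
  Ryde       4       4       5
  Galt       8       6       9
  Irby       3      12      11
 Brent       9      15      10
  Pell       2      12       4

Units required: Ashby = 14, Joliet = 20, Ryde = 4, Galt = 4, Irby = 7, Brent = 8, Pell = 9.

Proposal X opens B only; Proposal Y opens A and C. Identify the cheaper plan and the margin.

Proposal X: {B}: Ashby→B 15·14=210, Joliet→B 13·20=260, Ryde→B 4·4=16, Galt→B 6·4=24, Irby→B 12·7=84, Brent→B 15·8=120, Pell→B 12·9=108. Service 822; fixed 115; total 937.
Proposal Y: {A, C}: Ashby→A 4·14=56, Joliet→A 7·20=140, Ryde→A 4·4=16, Galt→A 8·4=32, Irby→A 3·7=21, Brent→A 9·8=72, Pell→A 2·9=18. Service 355; fixed 229; total 584.
Difference: |937 − 584| = 353.

Proposal Y is cheaper by 353.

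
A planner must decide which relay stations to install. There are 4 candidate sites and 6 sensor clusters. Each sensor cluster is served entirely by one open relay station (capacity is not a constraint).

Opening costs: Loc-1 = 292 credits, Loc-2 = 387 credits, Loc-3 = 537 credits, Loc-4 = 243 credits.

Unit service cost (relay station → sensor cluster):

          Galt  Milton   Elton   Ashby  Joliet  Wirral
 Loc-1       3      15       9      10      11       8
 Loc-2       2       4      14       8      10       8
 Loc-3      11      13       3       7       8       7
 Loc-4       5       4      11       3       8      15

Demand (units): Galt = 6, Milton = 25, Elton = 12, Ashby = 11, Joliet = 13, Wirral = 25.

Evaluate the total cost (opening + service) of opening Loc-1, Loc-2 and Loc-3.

Each sensor cluster is assigned to its cheapest site among the open ones.
{Loc-1, Loc-2, Loc-3}: Galt→Loc-2 2·6=12, Milton→Loc-2 4·25=100, Elton→Loc-3 3·12=36, Ashby→Loc-3 7·11=77, Joliet→Loc-3 8·13=104, Wirral→Loc-3 7·25=175. Service 504; fixed 1216; total 1720.

Total cost: 1720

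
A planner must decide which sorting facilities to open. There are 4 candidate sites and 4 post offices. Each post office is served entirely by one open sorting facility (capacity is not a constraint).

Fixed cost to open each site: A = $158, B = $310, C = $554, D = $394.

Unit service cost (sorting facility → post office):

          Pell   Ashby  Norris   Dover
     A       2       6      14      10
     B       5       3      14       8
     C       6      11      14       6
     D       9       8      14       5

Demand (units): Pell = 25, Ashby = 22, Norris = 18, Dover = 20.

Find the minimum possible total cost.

Minimum total cost: 792

For any fixed open set, each post office goes to its cheapest open site; total = fixed + service.
{A}: Pell→A 2·25=50, Ashby→A 6·22=132, Norris→A 14·18=252, Dover→A 10·20=200. Service 634; fixed 158; total 792.
{B}: service 603 + fixed 310 = 913
{A, B}: Pell→A 2·25=50, Ashby→B 3·22=66, Norris→A 14·18=252, Dover→B 8·20=160. Service 528; fixed 468; total 996.
{A, B, C, D}: service 468 + fixed 1416 = 1884
No other subset beats 792.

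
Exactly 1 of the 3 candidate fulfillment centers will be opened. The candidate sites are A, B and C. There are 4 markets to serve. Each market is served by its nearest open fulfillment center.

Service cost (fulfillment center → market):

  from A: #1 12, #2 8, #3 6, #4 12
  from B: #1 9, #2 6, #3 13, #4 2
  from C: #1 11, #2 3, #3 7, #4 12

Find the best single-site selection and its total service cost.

With exactly 1 open, each market uses its cheapest among the chosen.
{B}: #1→B 9, #2→B 6, #3→B 13, #4→B 2. Service cost 30.
{C}: service cost 33
{A}: service cost 38
Among all 3 size-1 choices, {B} is lowest.

Choose B only; total service cost 30.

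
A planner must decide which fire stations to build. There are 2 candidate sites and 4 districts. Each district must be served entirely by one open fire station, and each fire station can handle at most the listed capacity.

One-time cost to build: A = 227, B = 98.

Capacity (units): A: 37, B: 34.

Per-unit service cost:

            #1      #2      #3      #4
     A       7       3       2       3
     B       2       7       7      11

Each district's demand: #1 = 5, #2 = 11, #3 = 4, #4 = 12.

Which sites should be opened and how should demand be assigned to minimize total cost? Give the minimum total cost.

Open {A}: #1→A 7·5=35, #2→A 3·11=33, #3→A 2·4=8, #4→A 3·12=36.
Loads: A carries 32/37. Service 112; fixed 227; total 339.
Next best feasible plan costs 345.

Minimum total cost: 339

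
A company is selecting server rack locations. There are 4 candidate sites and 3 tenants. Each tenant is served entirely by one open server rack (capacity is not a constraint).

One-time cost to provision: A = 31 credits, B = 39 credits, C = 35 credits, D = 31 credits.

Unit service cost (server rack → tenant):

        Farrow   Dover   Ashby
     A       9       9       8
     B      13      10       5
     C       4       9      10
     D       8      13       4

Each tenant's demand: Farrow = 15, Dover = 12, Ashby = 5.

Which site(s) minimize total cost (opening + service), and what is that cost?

Open C only; minimum total cost 253.

For any fixed open set, each tenant goes to its cheapest open site; total = fixed + service.
{C}: Farrow→C 4·15=60, Dover→C 9·12=108, Ashby→C 10·5=50. Service 218; fixed 35; total 253.
{C, D}: service 188 + fixed 66 = 254
{B, C}: service 193 + fixed 74 = 267
{A, B, C, D}: service 188 + fixed 136 = 324
(All 15 nonempty subsets were checked; C only is lowest.)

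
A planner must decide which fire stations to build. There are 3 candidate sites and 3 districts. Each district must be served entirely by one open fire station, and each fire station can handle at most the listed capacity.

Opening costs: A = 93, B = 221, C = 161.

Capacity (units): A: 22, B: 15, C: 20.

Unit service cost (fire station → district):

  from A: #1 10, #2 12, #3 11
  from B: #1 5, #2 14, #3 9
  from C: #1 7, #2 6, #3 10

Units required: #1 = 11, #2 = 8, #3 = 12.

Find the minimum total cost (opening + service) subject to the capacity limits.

Open {A, C}: #1→C 7·11=77, #2→C 6·8=48, #3→A 11·12=132.
Loads: A carries 12/22, C carries 19/20. Service 257; fixed 254; total 511.
Next best feasible plan costs 532.

Minimum total cost: 511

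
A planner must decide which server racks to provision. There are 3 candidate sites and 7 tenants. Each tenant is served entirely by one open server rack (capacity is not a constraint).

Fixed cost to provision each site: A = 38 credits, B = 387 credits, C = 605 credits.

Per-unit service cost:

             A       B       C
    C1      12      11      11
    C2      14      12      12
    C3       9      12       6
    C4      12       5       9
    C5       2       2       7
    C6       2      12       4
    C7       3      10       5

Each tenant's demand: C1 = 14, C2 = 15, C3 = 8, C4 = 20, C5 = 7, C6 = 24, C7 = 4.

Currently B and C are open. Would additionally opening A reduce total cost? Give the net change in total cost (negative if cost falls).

Yes — net change −18 (cost falls by 18).

Current service cost with {B, C}: 612.
Adding A: each tenant re-picks its cheapest; new service cost 556, saving 56.
Extra fixed cost: 38. Net change = 38 − 56 = -18.
(Totals: 1604 → 1586.)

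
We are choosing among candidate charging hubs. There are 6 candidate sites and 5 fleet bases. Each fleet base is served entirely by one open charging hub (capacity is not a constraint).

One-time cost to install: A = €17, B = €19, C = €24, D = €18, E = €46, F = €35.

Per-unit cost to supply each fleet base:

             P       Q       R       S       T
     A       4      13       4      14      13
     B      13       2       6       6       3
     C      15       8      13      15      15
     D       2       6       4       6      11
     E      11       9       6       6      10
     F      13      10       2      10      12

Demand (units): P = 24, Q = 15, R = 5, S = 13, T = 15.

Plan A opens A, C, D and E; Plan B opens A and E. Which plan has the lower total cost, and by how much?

Plan A is cheaper by 51.

Plan A: {A, C, D, E}: P→D 2·24=48, Q→D 6·15=90, R→A 4·5=20, S→D 6·13=78, T→E 10·15=150. Service 386; fixed 105; total 491.
Plan B: {A, E}: P→A 4·24=96, Q→E 9·15=135, R→A 4·5=20, S→E 6·13=78, T→E 10·15=150. Service 479; fixed 63; total 542.
Difference: |491 − 542| = 51.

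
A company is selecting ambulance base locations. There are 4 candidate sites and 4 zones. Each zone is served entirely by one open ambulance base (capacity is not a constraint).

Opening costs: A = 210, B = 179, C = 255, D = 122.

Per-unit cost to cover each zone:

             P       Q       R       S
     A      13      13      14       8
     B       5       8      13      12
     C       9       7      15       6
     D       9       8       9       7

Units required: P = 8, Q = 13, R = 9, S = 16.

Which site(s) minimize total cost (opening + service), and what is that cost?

For any fixed open set, each zone goes to its cheapest open site; total = fixed + service.
{D}: P→D 9·8=72, Q→D 8·13=104, R→D 9·9=81, S→D 7·16=112. Service 369; fixed 122; total 491.
{B}: service 453 + fixed 179 = 632
{B, D}: P→B 5·8=40, Q→B 8·13=104, R→D 9·9=81, S→D 7·16=112. Service 337; fixed 301; total 638.
{A, B, C, D}: service 308 + fixed 766 = 1074
No other subset beats 491.

Open D only; minimum total cost 491.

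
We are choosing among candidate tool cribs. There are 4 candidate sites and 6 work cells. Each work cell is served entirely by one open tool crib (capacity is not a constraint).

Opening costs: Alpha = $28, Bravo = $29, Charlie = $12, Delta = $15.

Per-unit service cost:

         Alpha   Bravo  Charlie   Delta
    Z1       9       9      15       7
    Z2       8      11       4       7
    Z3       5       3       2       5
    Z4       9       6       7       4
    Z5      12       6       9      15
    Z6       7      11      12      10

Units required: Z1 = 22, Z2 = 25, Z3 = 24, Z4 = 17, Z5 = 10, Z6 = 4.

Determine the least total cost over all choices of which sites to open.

Minimum total cost: 526

For any fixed open set, each work cell goes to its cheapest open site; total = fixed + service.
{Bravo, Charlie, Delta}: Z1→Delta 7·22=154, Z2→Charlie 4·25=100, Z3→Charlie 2·24=48, Z4→Delta 4·17=68, Z5→Bravo 6·10=60, Z6→Delta 10·4=40. Service 470; fixed 56; total 526.
{Charlie, Delta}: Z1→Delta 7·22=154, Z2→Charlie 4·25=100, Z3→Charlie 2·24=48, Z4→Delta 4·17=68, Z5→Charlie 9·10=90, Z6→Delta 10·4=40. Service 500; fixed 27; total 527.
{Alpha, Bravo, Charlie, Delta}: Z1→Delta 7·22=154, Z2→Charlie 4·25=100, Z3→Charlie 2·24=48, Z4→Delta 4·17=68, Z5→Bravo 6·10=60, Z6→Alpha 7·4=28. Service 458; fixed 84; total 542.
{Charlie}: service 735 + fixed 12 = 747
(All 15 nonempty subsets were checked; Bravo, Charlie and Delta is lowest.)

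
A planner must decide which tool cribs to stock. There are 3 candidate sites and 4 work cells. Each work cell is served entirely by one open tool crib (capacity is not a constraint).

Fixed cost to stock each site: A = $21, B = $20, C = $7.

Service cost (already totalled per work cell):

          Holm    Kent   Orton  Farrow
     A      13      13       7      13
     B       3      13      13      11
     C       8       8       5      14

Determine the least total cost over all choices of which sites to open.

For any fixed open set, each work cell goes to its cheapest open site; total = fixed + service.
{C}: Holm→C 8, Kent→C 8, Orton→C 5, Farrow→C 14. Service 35; fixed 7; total 42.
{B, C}: service 27 + fixed 27 = 54
{B}: service 40 + fixed 20 = 60
{A, B, C}: service 27 + fixed 48 = 75
No other subset beats 42.

Minimum total cost: 42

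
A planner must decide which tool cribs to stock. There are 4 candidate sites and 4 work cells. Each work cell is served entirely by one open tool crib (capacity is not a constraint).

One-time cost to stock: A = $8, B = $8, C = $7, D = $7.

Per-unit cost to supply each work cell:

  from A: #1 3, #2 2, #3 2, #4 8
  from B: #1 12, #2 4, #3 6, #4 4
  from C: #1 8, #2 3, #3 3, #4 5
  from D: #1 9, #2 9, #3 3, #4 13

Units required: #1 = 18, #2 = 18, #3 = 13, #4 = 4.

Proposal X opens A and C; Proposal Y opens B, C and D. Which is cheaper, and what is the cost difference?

Proposal X: {A, C}: #1→A 3·18=54, #2→A 2·18=36, #3→A 2·13=26, #4→C 5·4=20. Service 136; fixed 15; total 151.
Proposal Y: {B, C, D}: #1→C 8·18=144, #2→C 3·18=54, #3→C 3·13=39, #4→B 4·4=16. Service 253; fixed 22; total 275.
Difference: |151 − 275| = 124.

Proposal X is cheaper by 124.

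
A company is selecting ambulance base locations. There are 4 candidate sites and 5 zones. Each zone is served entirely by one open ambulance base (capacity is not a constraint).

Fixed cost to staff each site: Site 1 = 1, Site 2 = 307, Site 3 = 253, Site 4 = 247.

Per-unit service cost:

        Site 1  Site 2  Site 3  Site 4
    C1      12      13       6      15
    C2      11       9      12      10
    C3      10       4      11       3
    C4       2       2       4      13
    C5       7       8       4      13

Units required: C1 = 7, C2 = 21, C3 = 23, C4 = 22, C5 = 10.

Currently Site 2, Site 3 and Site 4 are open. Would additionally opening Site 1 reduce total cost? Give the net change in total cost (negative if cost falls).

Current service cost with {Site 2, Site 3, Site 4}: 384.
Adding Site 1: each zone re-picks its cheapest; new service cost 384, saving 0.
Extra fixed cost: 1. Net change = 1 − 0 = 1.
(Totals: 1191 → 1192.)

No — net change +1 (cost rises by 1).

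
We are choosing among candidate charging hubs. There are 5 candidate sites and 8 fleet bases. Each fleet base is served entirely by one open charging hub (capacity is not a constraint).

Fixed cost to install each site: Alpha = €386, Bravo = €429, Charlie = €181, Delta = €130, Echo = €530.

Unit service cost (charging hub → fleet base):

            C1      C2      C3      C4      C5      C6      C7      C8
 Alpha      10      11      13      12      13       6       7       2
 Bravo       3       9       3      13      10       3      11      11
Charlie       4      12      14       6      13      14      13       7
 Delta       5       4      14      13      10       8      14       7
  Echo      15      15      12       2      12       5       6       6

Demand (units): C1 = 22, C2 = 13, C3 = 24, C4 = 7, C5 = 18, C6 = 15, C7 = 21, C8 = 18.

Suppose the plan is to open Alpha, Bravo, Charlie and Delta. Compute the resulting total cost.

Total cost: 1766

Each fleet base is assigned to its cheapest site among the open ones.
{Alpha, Bravo, Charlie, Delta}: C1→Bravo 3·22=66, C2→Delta 4·13=52, C3→Bravo 3·24=72, C4→Charlie 6·7=42, C5→Bravo 10·18=180, C6→Bravo 3·15=45, C7→Alpha 7·21=147, C8→Alpha 2·18=36. Service 640; fixed 1126; total 1766.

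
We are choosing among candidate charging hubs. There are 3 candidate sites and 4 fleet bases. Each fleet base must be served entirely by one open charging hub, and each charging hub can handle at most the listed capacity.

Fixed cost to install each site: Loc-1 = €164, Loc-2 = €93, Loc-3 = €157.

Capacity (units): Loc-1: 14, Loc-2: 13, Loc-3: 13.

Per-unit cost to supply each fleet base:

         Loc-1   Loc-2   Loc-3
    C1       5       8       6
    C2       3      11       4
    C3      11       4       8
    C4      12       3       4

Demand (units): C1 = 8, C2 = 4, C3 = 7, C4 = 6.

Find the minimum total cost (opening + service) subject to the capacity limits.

Minimum total cost: 355

Open {Loc-1, Loc-2}: C1→Loc-1 5·8=40, C2→Loc-1 3·4=12, C3→Loc-2 4·7=28, C4→Loc-2 3·6=18.
Loads: Loc-1 carries 12/14, Loc-2 carries 13/13. Service 98; fixed 257; total 355.
Next best feasible plan costs 360.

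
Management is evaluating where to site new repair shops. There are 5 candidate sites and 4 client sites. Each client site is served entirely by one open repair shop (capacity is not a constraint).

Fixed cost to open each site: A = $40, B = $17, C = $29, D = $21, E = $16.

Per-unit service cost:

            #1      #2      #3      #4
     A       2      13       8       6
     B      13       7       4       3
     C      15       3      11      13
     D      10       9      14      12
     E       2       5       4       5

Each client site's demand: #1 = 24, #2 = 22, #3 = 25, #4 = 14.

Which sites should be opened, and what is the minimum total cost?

For any fixed open set, each client site goes to its cheapest open site; total = fixed + service.
{B, C, E}: #1→E 2·24=48, #2→C 3·22=66, #3→B 4·25=100, #4→B 3·14=42. Service 256; fixed 62; total 318.
{C, E}: #1→E 2·24=48, #2→C 3·22=66, #3→E 4·25=100, #4→E 5·14=70. Service 284; fixed 45; total 329.
{B, E}: #1→E 2·24=48, #2→E 5·22=110, #3→B 4·25=100, #4→B 3·14=42. Service 300; fixed 33; total 333.
{A, B, C, D, E}: #1→A 2·24=48, #2→C 3·22=66, #3→B 4·25=100, #4→B 3·14=42. Service 256; fixed 123; total 379.
No other subset beats 318.

Open B, C and E; minimum total cost 318.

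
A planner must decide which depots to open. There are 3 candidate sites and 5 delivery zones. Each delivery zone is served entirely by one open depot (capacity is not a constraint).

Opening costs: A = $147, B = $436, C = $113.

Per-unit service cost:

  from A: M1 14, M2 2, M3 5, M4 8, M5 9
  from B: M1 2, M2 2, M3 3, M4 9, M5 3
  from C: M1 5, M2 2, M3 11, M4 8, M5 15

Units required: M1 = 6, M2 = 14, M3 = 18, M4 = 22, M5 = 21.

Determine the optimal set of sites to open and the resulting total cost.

Open A only; minimum total cost 714.

For any fixed open set, each delivery zone goes to its cheapest open site; total = fixed + service.
{A}: M1→A 14·6=84, M2→A 2·14=28, M3→A 5·18=90, M4→A 8·22=176, M5→A 9·21=189. Service 567; fixed 147; total 714.
{A, C}: M1→C 5·6=30, M2→A 2·14=28, M3→A 5·18=90, M4→A 8·22=176, M5→A 9·21=189. Service 513; fixed 260; total 773.
{B}: service 355 + fixed 436 = 791
{A, B, C}: service 333 + fixed 696 = 1029
No other subset beats 714.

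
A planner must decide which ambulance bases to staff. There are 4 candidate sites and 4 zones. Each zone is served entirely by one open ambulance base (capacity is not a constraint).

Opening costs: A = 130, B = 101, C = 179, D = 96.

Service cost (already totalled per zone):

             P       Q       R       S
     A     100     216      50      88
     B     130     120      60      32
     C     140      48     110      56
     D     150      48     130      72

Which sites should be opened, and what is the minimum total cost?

For any fixed open set, each zone goes to its cheapest open site; total = fixed + service.
{B}: P→B 130, Q→B 120, R→B 60, S→B 32. Service 342; fixed 101; total 443.
{B, D}: service 270 + fixed 197 = 467
{A, D}: service 270 + fixed 226 = 496
{A, B, C, D}: P→A 100, Q→C 48, R→A 50, S→B 32. Service 230; fixed 506; total 736.
No other subset beats 443.

Open B only; minimum total cost 443.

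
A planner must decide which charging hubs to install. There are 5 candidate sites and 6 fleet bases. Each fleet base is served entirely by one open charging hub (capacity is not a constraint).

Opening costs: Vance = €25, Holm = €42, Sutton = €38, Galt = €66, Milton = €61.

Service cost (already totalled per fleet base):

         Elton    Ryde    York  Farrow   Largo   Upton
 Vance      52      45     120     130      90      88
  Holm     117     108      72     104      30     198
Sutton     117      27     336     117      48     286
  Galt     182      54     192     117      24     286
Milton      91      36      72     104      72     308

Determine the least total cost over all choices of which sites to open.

Minimum total cost: 458

For any fixed open set, each fleet base goes to its cheapest open site; total = fixed + service.
{Vance, Holm}: Elton→Vance 52, Ryde→Vance 45, York→Holm 72, Farrow→Holm 104, Largo→Holm 30, Upton→Vance 88. Service 391; fixed 67; total 458.
{Vance, Holm, Sutton}: service 373 + fixed 105 = 478
{Vance, Holm, Milton}: Elton→Vance 52, Ryde→Milton 36, York→Holm 72, Farrow→Holm 104, Largo→Holm 30, Upton→Vance 88. Service 382; fixed 128; total 510.
{Vance, Holm, Sutton, Galt, Milton}: service 367 + fixed 232 = 599
No other subset beats 458.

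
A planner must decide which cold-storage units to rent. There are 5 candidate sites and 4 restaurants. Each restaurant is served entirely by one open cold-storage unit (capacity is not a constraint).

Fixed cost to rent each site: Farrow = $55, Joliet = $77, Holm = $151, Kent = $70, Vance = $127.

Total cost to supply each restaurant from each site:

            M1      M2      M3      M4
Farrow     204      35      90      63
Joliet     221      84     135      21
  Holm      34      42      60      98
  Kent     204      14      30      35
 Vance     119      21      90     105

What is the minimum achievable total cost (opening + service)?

For any fixed open set, each restaurant goes to its cheapest open site; total = fixed + service.
{Holm, Kent}: M1→Holm 34, M2→Kent 14, M3→Kent 30, M4→Kent 35. Service 113; fixed 221; total 334.
{Kent}: M1→Kent 204, M2→Kent 14, M3→Kent 30, M4→Kent 35. Service 283; fixed 70; total 353.
{Joliet, Holm}: service 157 + fixed 228 = 385
{Farrow, Joliet, Holm, Kent, Vance}: service 99 + fixed 480 = 579
No other subset beats 334.

Minimum total cost: 334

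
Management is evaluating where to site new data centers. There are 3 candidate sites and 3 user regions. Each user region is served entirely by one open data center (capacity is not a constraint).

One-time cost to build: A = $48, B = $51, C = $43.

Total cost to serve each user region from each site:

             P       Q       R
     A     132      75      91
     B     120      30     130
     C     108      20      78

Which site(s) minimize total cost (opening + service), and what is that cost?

Open C only; minimum total cost 249.

For any fixed open set, each user region goes to its cheapest open site; total = fixed + service.
{C}: P→C 108, Q→C 20, R→C 78. Service 206; fixed 43; total 249.
{A, C}: P→C 108, Q→C 20, R→C 78. Service 206; fixed 91; total 297.
{B, C}: P→C 108, Q→C 20, R→C 78. Service 206; fixed 94; total 300.
{A, B, C}: P→C 108, Q→C 20, R→C 78. Service 206; fixed 142; total 348.
No other subset beats 249.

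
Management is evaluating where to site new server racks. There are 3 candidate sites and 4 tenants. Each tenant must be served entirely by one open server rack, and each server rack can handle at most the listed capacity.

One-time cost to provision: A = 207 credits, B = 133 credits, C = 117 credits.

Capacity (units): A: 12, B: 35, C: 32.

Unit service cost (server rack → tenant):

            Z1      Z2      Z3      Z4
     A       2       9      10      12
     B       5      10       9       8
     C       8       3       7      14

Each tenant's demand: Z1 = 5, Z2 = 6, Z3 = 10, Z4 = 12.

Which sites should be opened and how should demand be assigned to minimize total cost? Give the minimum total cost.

Open {B}: Z1→B 5·5=25, Z2→B 10·6=60, Z3→B 9·10=90, Z4→B 8·12=96.
Loads: B carries 33/35. Service 271; fixed 133; total 404.
Next best feasible plan costs 459.

Minimum total cost: 404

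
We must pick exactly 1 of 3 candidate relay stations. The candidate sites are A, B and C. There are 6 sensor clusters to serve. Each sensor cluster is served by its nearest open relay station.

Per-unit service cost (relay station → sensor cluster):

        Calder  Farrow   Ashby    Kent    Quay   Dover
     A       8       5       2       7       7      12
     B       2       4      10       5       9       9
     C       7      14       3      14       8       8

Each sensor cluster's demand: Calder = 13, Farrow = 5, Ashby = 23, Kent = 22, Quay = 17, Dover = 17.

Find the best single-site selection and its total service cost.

With exactly 1 open, each sensor cluster uses its cheapest among the chosen.
{A}: Calder→A 8·13=104, Farrow→A 5·5=25, Ashby→A 2·23=46, Kent→A 7·22=154, Quay→A 7·17=119, Dover→A 12·17=204. Service cost 652.
{B}: service cost 692
{C}: service cost 810
Among all 3 size-1 choices, {A} is lowest.

Choose A only; total service cost 652.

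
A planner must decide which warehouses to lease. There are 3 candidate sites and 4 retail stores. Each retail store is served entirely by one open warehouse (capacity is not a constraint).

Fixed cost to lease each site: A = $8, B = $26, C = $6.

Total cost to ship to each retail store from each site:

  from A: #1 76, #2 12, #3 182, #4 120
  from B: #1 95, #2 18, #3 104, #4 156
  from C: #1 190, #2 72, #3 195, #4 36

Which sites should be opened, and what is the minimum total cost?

For any fixed open set, each retail store goes to its cheapest open site; total = fixed + service.
{A, B, C}: #1→A 76, #2→A 12, #3→B 104, #4→C 36. Service 228; fixed 40; total 268.
{B, C}: #1→B 95, #2→B 18, #3→B 104, #4→C 36. Service 253; fixed 32; total 285.
{A, C}: #1→A 76, #2→A 12, #3→A 182, #4→C 36. Service 306; fixed 14; total 320.
{C}: service 493 + fixed 6 = 499
No other subset beats 268.

Open A, B and C; minimum total cost 268.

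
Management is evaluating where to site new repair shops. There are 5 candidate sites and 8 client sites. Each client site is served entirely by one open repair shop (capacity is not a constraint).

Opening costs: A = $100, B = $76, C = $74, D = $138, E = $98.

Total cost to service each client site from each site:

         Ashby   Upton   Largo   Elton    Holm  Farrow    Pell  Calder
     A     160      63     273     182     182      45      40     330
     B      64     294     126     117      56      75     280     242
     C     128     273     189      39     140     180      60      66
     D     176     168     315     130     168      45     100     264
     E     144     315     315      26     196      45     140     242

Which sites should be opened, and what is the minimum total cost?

For any fixed open set, each client site goes to its cheapest open site; total = fixed + service.
{A, B, C}: Ashby→B 64, Upton→A 63, Largo→B 126, Elton→C 39, Holm→B 56, Farrow→A 45, Pell→A 40, Calder→C 66. Service 499; fixed 250; total 749.
{A, B, C, E}: service 486 + fixed 348 = 834
{A, C}: service 710 + fixed 174 = 884
{A, B, C, D, E}: service 486 + fixed 486 = 972
No other subset beats 749.

Open A, B and C; minimum total cost 749.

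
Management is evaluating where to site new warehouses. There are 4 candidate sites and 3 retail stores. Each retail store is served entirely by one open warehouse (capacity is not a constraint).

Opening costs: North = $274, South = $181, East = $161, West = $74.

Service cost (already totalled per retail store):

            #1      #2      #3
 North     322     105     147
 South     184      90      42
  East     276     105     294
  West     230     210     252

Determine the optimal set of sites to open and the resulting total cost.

For any fixed open set, each retail store goes to its cheapest open site; total = fixed + service.
{South}: #1→South 184, #2→South 90, #3→South 42. Service 316; fixed 181; total 497.
{South, West}: #1→South 184, #2→South 90, #3→South 42. Service 316; fixed 255; total 571.
{South, East}: service 316 + fixed 342 = 658
{North, South, East, West}: #1→South 184, #2→South 90, #3→South 42. Service 316; fixed 690; total 1006.
(All 15 nonempty subsets were checked; South only is lowest.)

Open South only; minimum total cost 497.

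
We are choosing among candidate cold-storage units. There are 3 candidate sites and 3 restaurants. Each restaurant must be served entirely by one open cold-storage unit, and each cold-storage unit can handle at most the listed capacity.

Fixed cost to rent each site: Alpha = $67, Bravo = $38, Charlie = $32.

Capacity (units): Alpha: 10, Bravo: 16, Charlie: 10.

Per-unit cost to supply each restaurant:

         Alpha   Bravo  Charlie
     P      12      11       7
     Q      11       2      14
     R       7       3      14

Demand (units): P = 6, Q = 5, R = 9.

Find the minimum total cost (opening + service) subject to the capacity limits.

Minimum total cost: 149

Open {Bravo, Charlie}: P→Charlie 7·6=42, Q→Bravo 2·5=10, R→Bravo 3·9=27.
Loads: Bravo carries 14/16, Charlie carries 6/10. Service 79; fixed 70; total 149.
Next best feasible plan costs 214.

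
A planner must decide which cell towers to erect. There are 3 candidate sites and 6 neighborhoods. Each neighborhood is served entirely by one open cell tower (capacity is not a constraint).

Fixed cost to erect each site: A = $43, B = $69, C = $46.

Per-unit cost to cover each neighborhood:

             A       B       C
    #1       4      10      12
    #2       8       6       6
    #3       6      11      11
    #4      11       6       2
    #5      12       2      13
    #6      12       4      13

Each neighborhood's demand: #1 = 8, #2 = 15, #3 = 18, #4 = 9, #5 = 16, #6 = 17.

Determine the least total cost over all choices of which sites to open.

For any fixed open set, each neighborhood goes to its cheapest open site; total = fixed + service.
{A, B}: #1→A 4·8=32, #2→B 6·15=90, #3→A 6·18=108, #4→B 6·9=54, #5→B 2·16=32, #6→B 4·17=68. Service 384; fixed 112; total 496.
{A, B, C}: #1→A 4·8=32, #2→B 6·15=90, #3→A 6·18=108, #4→C 2·9=18, #5→B 2·16=32, #6→B 4·17=68. Service 348; fixed 158; total 506.
{B}: service 522 + fixed 69 = 591
{A}: #1→A 4·8=32, #2→A 8·15=120, #3→A 6·18=108, #4→A 11·9=99, #5→A 12·16=192, #6→A 12·17=204. Service 755; fixed 43; total 798.
No other subset beats 496.

Minimum total cost: 496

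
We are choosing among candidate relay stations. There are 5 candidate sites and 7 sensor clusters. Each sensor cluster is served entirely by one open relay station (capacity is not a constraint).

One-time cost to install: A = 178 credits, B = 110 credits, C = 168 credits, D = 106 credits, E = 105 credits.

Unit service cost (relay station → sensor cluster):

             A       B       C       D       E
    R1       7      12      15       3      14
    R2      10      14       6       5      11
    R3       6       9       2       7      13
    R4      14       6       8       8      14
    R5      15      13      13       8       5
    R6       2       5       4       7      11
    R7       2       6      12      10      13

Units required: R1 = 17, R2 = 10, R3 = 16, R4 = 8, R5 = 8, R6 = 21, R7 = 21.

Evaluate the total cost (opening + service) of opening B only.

Each sensor cluster is assigned to its cheapest site among the open ones.
{B}: R1→B 12·17=204, R2→B 14·10=140, R3→B 9·16=144, R4→B 6·8=48, R5→B 13·8=104, R6→B 5·21=105, R7→B 6·21=126. Service 871; fixed 110; total 981.

Total cost: 981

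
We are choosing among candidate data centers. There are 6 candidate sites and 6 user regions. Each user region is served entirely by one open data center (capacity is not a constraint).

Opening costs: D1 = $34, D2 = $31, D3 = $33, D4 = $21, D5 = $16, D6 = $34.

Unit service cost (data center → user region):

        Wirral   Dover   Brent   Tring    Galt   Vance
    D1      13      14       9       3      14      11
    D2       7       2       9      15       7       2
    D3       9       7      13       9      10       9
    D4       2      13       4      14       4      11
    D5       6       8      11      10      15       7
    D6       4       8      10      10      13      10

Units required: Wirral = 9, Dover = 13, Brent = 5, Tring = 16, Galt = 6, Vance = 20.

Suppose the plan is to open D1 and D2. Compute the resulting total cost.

Total cost: 329

Each user region is assigned to its cheapest site among the open ones.
{D1, D2}: Wirral→D2 7·9=63, Dover→D2 2·13=26, Brent→D1 9·5=45, Tring→D1 3·16=48, Galt→D2 7·6=42, Vance→D2 2·20=40. Service 264; fixed 65; total 329.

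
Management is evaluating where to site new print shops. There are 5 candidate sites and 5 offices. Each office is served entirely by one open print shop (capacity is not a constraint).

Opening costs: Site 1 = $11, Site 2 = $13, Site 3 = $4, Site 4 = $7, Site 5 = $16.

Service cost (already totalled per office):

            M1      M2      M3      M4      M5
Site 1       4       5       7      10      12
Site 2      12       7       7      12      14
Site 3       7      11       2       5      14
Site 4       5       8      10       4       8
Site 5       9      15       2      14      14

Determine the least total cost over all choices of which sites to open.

For any fixed open set, each office goes to its cheapest open site; total = fixed + service.
{Site 3, Site 4}: M1→Site 4 5, M2→Site 4 8, M3→Site 3 2, M4→Site 4 4, M5→Site 4 8. Service 27; fixed 11; total 38.
{Site 4}: M1→Site 4 5, M2→Site 4 8, M3→Site 4 10, M4→Site 4 4, M5→Site 4 8. Service 35; fixed 7; total 42.
{Site 1, Site 3}: service 28 + fixed 15 = 43
{Site 1, Site 2, Site 3, Site 4, Site 5}: service 23 + fixed 51 = 74
No other subset beats 38.

Minimum total cost: 38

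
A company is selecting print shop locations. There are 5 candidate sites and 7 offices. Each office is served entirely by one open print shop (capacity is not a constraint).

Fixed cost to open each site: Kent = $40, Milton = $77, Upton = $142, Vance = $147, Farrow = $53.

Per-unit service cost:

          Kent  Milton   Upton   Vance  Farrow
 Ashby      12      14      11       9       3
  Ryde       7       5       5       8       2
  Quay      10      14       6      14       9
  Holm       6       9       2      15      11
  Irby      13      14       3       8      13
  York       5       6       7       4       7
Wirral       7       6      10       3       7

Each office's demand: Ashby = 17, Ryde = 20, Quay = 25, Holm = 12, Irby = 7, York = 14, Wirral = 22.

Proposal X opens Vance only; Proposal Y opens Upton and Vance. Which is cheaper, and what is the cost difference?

Proposal X: {Vance}: Ashby→Vance 9·17=153, Ryde→Vance 8·20=160, Quay→Vance 14·25=350, Holm→Vance 15·12=180, Irby→Vance 8·7=56, York→Vance 4·14=56, Wirral→Vance 3·22=66. Service 1021; fixed 147; total 1168.
Proposal Y: {Upton, Vance}: Ashby→Vance 9·17=153, Ryde→Upton 5·20=100, Quay→Upton 6·25=150, Holm→Upton 2·12=24, Irby→Upton 3·7=21, York→Vance 4·14=56, Wirral→Vance 3·22=66. Service 570; fixed 289; total 859.
Difference: |1168 − 859| = 309.

Proposal Y is cheaper by 309.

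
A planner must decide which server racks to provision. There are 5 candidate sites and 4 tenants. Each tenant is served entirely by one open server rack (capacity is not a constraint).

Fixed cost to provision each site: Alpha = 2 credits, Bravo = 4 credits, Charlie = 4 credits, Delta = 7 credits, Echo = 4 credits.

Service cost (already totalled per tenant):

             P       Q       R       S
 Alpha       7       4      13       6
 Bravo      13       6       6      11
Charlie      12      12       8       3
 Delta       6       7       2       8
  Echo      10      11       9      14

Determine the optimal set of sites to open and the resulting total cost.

For any fixed open set, each tenant goes to its cheapest open site; total = fixed + service.
{Alpha, Delta}: P→Delta 6, Q→Alpha 4, R→Delta 2, S→Alpha 6. Service 18; fixed 9; total 27.
{Alpha, Charlie}: service 22 + fixed 6 = 28
{Alpha, Charlie, Delta}: service 15 + fixed 13 = 28
{Alpha, Bravo, Charlie, Delta, Echo}: service 15 + fixed 21 = 36
No other subset beats 27.

Open Alpha and Delta; minimum total cost 27.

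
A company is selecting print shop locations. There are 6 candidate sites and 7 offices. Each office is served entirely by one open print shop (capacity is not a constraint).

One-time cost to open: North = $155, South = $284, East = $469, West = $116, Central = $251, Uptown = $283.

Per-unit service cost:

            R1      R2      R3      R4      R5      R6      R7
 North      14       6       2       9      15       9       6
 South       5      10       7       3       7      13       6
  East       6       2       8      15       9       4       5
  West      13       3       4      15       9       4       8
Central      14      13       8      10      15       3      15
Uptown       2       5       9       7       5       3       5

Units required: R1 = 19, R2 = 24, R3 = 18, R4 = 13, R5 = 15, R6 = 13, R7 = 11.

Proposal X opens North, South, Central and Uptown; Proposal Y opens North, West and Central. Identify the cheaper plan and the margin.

Proposal Y is cheaper by 141.

Proposal X: {North, South, Central, Uptown}: R1→Uptown 2·19=38, R2→Uptown 5·24=120, R3→North 2·18=36, R4→South 3·13=39, R5→Uptown 5·15=75, R6→Central 3·13=39, R7→Uptown 5·11=55. Service 402; fixed 973; total 1375.
Proposal Y: {North, West, Central}: R1→West 13·19=247, R2→West 3·24=72, R3→North 2·18=36, R4→North 9·13=117, R5→West 9·15=135, R6→Central 3·13=39, R7→North 6·11=66. Service 712; fixed 522; total 1234.
Difference: |1375 − 1234| = 141.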